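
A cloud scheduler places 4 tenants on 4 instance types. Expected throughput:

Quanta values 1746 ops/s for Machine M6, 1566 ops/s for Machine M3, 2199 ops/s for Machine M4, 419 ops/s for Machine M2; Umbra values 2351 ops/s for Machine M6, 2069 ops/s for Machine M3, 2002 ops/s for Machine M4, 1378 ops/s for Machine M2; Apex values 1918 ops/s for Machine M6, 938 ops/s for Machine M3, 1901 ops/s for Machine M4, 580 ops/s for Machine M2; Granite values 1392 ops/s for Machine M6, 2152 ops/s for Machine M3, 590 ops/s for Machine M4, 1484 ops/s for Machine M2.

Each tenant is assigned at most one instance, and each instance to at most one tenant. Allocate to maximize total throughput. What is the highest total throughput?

Max total: 7670 ops/s

Treat this as an assignment problem: match each tenant to one instance.
Optimal: Quanta→Machine M4 (2199 ops/s), Umbra→Machine M3 (2069 ops/s), Apex→Machine M6 (1918 ops/s), Granite→Machine M2 (1484 ops/s) — total 2199+2069+1918+1484 = 7670 ops/s.
Row-greedy (each tenant in turn takes its best remaining instance) gives 6972 ops/s, worse by 698.
Swapping Umbra↔Quanta (Umbra→Machine M4 2002 ops/s, Quanta→Machine M3 1566 ops/s) loses 700.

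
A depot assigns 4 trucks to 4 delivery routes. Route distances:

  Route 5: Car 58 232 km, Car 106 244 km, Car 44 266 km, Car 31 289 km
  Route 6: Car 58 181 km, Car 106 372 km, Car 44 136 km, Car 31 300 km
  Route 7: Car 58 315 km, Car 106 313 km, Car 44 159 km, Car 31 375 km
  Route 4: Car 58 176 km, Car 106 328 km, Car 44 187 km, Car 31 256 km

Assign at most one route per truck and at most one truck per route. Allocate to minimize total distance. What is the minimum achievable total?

Optimal: Car 58→Route 6 (181 km), Car 106→Route 5 (244 km), Car 44→Route 7 (159 km), Car 31→Route 4 (256 km) — total 181+244+159+256 = 840 km.
Min-entry greedy (repeatedly take the single cheapest remaining cell) gives 931 km, worse by 91.
No other one-to-one assignment undercuts 840 km.

Min total: 840 km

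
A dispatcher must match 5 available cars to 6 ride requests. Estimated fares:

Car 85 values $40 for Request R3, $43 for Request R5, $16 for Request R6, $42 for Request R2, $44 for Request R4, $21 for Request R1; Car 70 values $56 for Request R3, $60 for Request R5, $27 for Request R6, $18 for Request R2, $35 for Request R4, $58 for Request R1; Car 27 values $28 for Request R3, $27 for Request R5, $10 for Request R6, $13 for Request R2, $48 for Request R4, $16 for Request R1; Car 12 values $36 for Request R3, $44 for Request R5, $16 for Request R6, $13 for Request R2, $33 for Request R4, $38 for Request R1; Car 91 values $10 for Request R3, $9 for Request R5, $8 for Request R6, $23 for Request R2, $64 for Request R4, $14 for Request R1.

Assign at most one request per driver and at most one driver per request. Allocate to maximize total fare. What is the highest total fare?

Max total: $236

This is the linear assignment problem.
Optimal: Car 85→Request R2 ($42), Car 70→Request R1 ($58), Car 27→Request R3 ($28), Car 12→Request R5 ($44), Car 91→Request R4 ($64) — total 42+58+28+44+64 = $236.
Column-greedy (each request in turn goes to its best remaining driver) gives $187, worse by 49.
Next-best assignment: Car 85→Request R2, Car 70→Request R5, Car 27→Request R3, Car 12→Request R1, Car 91→Request R4 = $232.
No other one-to-one assignment exceeds $236.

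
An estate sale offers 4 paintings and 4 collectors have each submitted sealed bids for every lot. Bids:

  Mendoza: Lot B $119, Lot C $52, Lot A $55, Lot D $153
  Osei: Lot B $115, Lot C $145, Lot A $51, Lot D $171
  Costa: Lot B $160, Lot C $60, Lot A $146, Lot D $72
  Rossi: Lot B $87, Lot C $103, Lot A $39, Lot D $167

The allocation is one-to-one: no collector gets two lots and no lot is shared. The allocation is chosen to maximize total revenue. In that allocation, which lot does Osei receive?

This is the linear assignment problem.
Optimal: Mendoza→Lot B ($119), Osei→Lot C ($145), Costa→Lot A ($146), Rossi→Lot D ($167) — total 119+145+146+167 = $577.
Osei's own top lot is Lot D ($171), but forcing Osei→Lot D and reassigning the rest optimally gives only $539 — worse by 38.

Osei receives Lot C.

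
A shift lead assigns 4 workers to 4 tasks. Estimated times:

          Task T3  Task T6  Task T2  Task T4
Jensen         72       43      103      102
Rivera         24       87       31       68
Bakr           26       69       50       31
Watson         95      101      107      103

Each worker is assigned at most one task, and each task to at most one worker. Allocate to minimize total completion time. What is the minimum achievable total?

Minimum total: 200 min

Treat this as an assignment problem: match each worker to one task.
Optimal: Jensen→Task T6 (43 min), Rivera→Task T2 (31 min), Bakr→Task T4 (31 min), Watson→Task T3 (95 min) — total 43+31+31+95 = 200 min.
Next-best assignment: Jensen→Task T6, Rivera→Task T2, Bakr→Task T3, Watson→Task T4 = 203 min.
Every other assignment is strictly worse.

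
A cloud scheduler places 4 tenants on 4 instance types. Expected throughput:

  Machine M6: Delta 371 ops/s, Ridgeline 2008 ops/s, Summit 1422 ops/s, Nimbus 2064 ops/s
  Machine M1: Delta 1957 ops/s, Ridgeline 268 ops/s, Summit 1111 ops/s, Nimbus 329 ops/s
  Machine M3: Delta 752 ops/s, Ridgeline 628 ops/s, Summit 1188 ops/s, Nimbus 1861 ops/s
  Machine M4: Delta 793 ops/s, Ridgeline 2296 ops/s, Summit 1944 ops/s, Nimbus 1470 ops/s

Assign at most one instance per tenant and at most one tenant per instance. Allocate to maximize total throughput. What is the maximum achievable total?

This is the linear assignment problem.
Optimal: Delta→Machine M1 (1957 ops/s), Ridgeline→Machine M6 (2008 ops/s), Summit→Machine M4 (1944 ops/s), Nimbus→Machine M3 (1861 ops/s) — total 1957+2008+1944+1861 = 7770 ops/s.
Column-greedy (each instance in turn goes to its best remaining tenant) gives 7505 ops/s, worse by 265.
Swapping Nimbus↔Summit (Nimbus→Machine M4 1470 ops/s, Summit→Machine M3 1188 ops/s) loses 1147.

Maximum total: 7770 ops/s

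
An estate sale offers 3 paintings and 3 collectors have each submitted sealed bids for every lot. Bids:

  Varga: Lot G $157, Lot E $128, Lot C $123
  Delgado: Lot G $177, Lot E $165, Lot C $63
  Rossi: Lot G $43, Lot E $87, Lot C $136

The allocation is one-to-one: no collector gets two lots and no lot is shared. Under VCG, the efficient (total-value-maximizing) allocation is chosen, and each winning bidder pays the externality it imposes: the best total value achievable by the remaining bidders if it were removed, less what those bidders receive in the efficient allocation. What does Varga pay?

Efficient allocation: Varga→Lot G ($157), Delgado→Lot E ($165), Rossi→Lot C ($136); total welfare W = $458.
Varga receives Lot G at value $157, so the others get W − 157 = $301.
Without Varga: best allocation of the remaining 2 bidders over all 3 lots is Delgado→Lot G ($177), Rossi→Lot C ($136), total $313.
VCG payment = (others' best without Varga) − (others' welfare with Varga) = 313 − 301 = $12.

Varga pays $12.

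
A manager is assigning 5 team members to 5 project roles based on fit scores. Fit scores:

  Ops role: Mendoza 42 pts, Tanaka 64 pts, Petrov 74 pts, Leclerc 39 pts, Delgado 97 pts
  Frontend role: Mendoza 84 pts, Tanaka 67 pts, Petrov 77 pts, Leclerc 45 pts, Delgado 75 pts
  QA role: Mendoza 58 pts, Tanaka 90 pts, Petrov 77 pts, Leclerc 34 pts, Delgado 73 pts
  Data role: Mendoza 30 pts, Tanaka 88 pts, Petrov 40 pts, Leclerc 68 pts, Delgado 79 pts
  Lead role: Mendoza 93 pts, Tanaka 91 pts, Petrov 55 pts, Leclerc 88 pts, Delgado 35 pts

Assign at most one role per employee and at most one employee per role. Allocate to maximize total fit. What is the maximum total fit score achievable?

Max total: 434 pts

Optimal: Mendoza→Frontend role (84 pts), Tanaka→Data role (88 pts), Petrov→QA role (77 pts), Leclerc→Lead role (88 pts), Delgado→Ops role (97 pts) — total 84+88+77+88+97 = 434 pts.
Row-greedy (each employee in turn takes its best remaining role) gives 425 pts, worse by 9.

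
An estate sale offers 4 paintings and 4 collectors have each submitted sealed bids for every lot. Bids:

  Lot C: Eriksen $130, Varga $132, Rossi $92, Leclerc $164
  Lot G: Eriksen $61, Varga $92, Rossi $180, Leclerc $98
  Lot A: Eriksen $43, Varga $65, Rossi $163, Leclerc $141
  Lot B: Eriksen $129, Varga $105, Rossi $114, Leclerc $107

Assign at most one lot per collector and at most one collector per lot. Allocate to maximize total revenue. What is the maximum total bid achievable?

Treat this as an assignment problem: match each collector to one lot.
Optimal: Eriksen→Lot B ($129), Varga→Lot C ($132), Rossi→Lot G ($180), Leclerc→Lot A ($141) — total 129+132+180+141 = $582.
Column-greedy (each lot in turn goes to its best remaining collector) gives $538, worse by 44.

Maximum total: $582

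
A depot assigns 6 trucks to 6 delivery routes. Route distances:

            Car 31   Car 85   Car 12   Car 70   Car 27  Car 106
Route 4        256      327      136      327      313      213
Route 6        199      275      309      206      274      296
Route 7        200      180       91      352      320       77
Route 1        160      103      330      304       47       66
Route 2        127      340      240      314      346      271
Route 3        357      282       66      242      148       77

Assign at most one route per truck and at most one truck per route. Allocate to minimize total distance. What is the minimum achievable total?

Min total: 773 km

Optimal: Car 31→Route 2 (127 km), Car 85→Route 7 (180 km), Car 12→Route 4 (136 km), Car 70→Route 6 (206 km), Car 27→Route 1 (47 km), Car 106→Route 3 (77 km) — total 127+180+136+206+47+77 = 773 km.
Min-entry greedy (repeatedly take the single cheapest remaining cell) gives 850 km, worse by 77.
Next-best assignment: Car 31→Route 2, Car 85→Route 1, Car 12→Route 4, Car 70→Route 6, Car 27→Route 3, Car 106→Route 7 = 797 km.
Every other assignment is strictly worse.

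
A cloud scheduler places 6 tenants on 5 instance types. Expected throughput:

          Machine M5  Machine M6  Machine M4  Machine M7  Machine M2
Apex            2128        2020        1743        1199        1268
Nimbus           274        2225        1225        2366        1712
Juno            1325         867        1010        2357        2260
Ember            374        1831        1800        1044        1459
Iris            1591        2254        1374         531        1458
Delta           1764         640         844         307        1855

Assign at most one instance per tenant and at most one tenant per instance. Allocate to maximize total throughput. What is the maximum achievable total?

Maximum total: 10808 ops/s

This is a one-to-one assignment (maximum-weight bipartite matching).
Optimal: Apex→Machine M5 (2128 ops/s), Iris→Machine M6 (2254 ops/s), Ember→Machine M4 (1800 ops/s), Nimbus→Machine M7 (2366 ops/s), Juno→Machine M2 (2260 ops/s) — total 2128+2254+1800+2366+2260 = 10808 ops/s.
Row-greedy (each tenant in turn takes its best remaining instance) gives 9959 ops/s, worse by 849.
Next-best assignment: Delta→Machine M5, Iris→Machine M6, Ember→Machine M4, Nimbus→Machine M7, Juno→Machine M2 = 10444 ops/s.
Every other assignment is strictly worse.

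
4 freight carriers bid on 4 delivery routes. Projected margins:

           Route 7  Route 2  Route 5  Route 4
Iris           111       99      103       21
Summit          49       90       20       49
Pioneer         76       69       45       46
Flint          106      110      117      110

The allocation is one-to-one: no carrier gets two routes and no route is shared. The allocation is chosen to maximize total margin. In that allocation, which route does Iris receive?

This is a one-to-one assignment (maximum-weight bipartite matching).
Optimal: Iris→Route 5 ($103k), Summit→Route 2 ($90k), Pioneer→Route 7 ($76k), Flint→Route 4 ($110k) — total 103+90+76+110 = $379k.
Column-greedy (each route in turn goes to its best remaining carrier) gives $315k, worse by 64.
Swapping Iris↔Pioneer (Iris→Route 7 $111k, Pioneer→Route 5 $45k) loses 23.
Every other assignment is strictly worse.
Iris's own top route is Route 7 ($111k), but forcing Iris→Route 7 and reassigning the rest optimally gives only $364k — worse by 15.

Iris receives Route 5.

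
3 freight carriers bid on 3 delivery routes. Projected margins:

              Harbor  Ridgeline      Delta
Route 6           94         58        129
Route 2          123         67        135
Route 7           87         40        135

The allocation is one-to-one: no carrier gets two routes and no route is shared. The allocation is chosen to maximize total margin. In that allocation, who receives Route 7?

Optimal: Harbor→Route 2 ($123k), Ridgeline→Route 6 ($58k), Delta→Route 7 ($135k) — total 123+58+135 = $316k.
Column-greedy (each route in turn goes to its best remaining carrier) gives $292k, worse by 24.
Next-best assignment: Harbor→Route 6, Ridgeline→Route 2, Delta→Route 7 = $296k.
Swapping Harbor↔Ridgeline (Harbor→Route 6 $94k, Ridgeline→Route 2 $67k) loses 20.
Every other assignment is strictly worse.
Delta's own top route is Route 2 ($135k), but forcing Delta→Route 2 and reassigning the rest optimally gives only $280k — worse by 36.

Delta receives Route 7.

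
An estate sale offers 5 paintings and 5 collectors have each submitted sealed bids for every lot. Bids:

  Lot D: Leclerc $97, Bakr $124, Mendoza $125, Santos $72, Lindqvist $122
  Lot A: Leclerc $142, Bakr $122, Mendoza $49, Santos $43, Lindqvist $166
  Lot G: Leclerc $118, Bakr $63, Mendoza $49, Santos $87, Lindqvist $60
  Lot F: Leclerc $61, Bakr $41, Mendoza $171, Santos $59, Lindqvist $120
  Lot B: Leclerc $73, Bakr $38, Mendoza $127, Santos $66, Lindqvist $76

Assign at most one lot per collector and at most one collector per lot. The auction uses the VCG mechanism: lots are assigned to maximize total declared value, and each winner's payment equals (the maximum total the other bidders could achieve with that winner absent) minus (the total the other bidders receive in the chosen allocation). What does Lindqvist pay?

Lindqvist pays $45.

Efficient allocation: Leclerc→Lot G ($118), Bakr→Lot D ($124), Mendoza→Lot F ($171), Santos→Lot B ($66), Lindqvist→Lot A ($166); total welfare W = $645.
Lindqvist receives Lot A at value $166, so the others get W − 166 = $479.
Without Lindqvist: best allocation of the remaining 4 bidders over all 5 lots is Leclerc→Lot A ($142), Bakr→Lot D ($124), Mendoza→Lot F ($171), Santos→Lot G ($87), total $524.
VCG payment = (others' best without Lindqvist) − (others' welfare with Lindqvist) = 524 − 479 = $45.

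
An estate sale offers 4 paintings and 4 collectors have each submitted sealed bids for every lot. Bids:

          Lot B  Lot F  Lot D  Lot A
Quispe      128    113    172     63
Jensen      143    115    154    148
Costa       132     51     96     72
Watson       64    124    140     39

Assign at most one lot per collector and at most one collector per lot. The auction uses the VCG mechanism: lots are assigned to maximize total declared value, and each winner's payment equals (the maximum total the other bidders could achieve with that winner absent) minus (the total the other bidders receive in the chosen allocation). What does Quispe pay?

Quispe pays $16.

Efficient allocation: Quispe→Lot D ($172), Jensen→Lot A ($148), Costa→Lot B ($132), Watson→Lot F ($124); total welfare W = $576.
Quispe receives Lot D at value $172, so the others get W − 172 = $404.
Without Quispe: best allocation of the remaining 3 bidders over all 4 lots is Jensen→Lot A ($148), Costa→Lot B ($132), Watson→Lot D ($140), total $420.
VCG payment = (others' best without Quispe) − (others' welfare with Quispe) = 420 − 404 = $16.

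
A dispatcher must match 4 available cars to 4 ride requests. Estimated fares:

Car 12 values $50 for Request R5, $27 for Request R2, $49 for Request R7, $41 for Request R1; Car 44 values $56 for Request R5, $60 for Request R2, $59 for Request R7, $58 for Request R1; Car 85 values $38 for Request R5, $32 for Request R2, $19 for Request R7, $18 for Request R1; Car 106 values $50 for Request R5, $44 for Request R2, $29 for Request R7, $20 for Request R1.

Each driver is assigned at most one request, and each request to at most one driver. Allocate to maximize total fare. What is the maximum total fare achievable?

Maximum total: $189

This is a one-to-one assignment (maximum-weight bipartite matching).
Optimal: Car 12→Request R7 ($49), Car 44→Request R1 ($58), Car 85→Request R5 ($38), Car 106→Request R2 ($44) — total 49+58+38+44 = $189.
Column-greedy (each request in turn goes to its best remaining driver) gives $167, worse by 22.
Swapping Car 44↔Car 12 (Car 44→Request R7 $59, Car 12→Request R1 $41) loses 7.
No other one-to-one assignment exceeds $189.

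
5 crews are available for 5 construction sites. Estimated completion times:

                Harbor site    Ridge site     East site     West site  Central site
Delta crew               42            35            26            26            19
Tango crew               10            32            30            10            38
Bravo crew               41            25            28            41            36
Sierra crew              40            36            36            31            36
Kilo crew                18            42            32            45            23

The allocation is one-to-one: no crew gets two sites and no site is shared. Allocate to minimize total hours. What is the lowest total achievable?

Min total: 108 hours

Optimal: Delta crew→Central site (19 hours), Tango crew→West site (10 hours), Bravo crew→Ridge site (25 hours), Sierra crew→East site (36 hours), Kilo crew→Harbor site (18 hours) — total 19+10+25+36+18 = 108 hours.
Next-best assignment: Delta crew→Central site, Tango crew→West site, Bravo crew→East site, Sierra crew→Ridge site, Kilo crew→Harbor site = 111 hours.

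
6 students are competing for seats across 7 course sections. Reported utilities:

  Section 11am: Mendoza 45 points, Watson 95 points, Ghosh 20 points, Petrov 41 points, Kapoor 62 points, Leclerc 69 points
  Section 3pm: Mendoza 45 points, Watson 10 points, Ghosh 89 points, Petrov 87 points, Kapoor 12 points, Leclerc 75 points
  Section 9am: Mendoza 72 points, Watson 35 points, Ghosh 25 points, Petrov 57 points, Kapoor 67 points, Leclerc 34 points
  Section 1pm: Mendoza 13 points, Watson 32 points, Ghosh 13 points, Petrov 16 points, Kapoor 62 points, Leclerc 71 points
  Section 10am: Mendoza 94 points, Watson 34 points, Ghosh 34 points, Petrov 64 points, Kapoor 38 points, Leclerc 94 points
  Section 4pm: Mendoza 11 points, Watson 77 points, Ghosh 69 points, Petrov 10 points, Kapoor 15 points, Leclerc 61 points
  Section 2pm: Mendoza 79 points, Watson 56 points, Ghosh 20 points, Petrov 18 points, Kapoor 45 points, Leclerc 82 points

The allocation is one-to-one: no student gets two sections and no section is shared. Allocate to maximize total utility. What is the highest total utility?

Maximum total: 494 points

This is a one-to-one assignment (maximum-weight bipartite matching).
Optimal: Mendoza→Section 10am (94 points), Watson→Section 11am (95 points), Ghosh→Section 4pm (69 points), Petrov→Section 3pm (87 points), Kapoor→Section 9am (67 points), Leclerc→Section 2pm (82 points) — total 94+95+69+87+67+82 = 494 points.
Column-greedy (each section in turn goes to its best remaining student) gives 406 points, worse by 88.
Next-best assignment: Mendoza→Section 2pm, Watson→Section 11am, Ghosh→Section 4pm, Petrov→Section 3pm, Kapoor→Section 9am, Leclerc→Section 10am = 491 points.
No other one-to-one assignment exceeds 494 points.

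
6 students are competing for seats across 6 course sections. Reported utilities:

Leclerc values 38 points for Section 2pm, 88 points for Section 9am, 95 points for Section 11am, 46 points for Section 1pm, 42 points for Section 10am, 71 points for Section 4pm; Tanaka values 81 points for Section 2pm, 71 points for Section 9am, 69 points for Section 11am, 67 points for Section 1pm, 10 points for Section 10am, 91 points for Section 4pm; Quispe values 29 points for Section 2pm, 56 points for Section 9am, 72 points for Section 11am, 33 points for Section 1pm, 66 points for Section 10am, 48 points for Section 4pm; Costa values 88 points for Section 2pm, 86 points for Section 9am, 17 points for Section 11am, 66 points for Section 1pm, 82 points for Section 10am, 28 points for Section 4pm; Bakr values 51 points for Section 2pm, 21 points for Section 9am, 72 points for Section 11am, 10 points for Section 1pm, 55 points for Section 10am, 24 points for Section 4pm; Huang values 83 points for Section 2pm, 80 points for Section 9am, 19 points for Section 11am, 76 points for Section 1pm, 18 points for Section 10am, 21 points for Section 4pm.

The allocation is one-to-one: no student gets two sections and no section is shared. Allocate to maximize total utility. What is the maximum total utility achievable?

Treat this as an assignment problem: match each student to one section.
Optimal: Leclerc→Section 9am (88 points), Tanaka→Section 4pm (91 points), Quispe→Section 10am (66 points), Costa→Section 2pm (88 points), Bakr→Section 11am (72 points), Huang→Section 1pm (76 points) — total 88+91+66+88+72+76 = 481 points.
Max-entry greedy (repeatedly take the single best remaining cell) gives 430 points, worse by 51.

Maximum total: 481 points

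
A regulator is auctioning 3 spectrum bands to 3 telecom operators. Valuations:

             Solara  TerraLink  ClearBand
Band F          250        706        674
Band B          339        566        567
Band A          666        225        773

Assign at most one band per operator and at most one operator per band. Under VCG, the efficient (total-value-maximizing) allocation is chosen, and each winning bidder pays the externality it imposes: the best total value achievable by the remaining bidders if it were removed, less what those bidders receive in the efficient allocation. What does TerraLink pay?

Efficient allocation: Solara→Band A ($666M), TerraLink→Band F ($706M), ClearBand→Band B ($567M); total welfare W = $1939M.
TerraLink receives Band F at value $706M, so the others get W − 706 = $1233M.
Without TerraLink: best allocation of the remaining 2 bidders over all 3 bands is Solara→Band A ($666M), ClearBand→Band F ($674M), total $1340M.
VCG payment = (others' best without TerraLink) − (others' welfare with TerraLink) = 1340 − 1233 = $107M.

TerraLink pays $107M.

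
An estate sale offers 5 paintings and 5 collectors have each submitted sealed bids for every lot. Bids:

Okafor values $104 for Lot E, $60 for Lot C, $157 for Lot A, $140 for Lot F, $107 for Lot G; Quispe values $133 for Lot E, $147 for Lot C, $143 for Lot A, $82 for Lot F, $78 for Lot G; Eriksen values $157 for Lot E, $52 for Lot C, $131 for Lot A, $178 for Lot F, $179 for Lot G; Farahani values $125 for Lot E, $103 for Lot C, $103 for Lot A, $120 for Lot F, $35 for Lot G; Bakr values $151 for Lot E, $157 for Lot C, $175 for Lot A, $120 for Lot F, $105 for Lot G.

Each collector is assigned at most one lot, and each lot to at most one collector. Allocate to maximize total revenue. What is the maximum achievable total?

Optimal: Okafor→Lot F ($140), Quispe→Lot C ($147), Eriksen→Lot G ($179), Farahani→Lot E ($125), Bakr→Lot A ($175) — total 140+147+179+125+175 = $766.
Row-greedy (each collector in turn takes its best remaining lot) gives $728, worse by 38.
Next-best assignment: Okafor→Lot A, Quispe→Lot C, Eriksen→Lot G, Farahani→Lot F, Bakr→Lot E = $754.
Swapping Bakr↔Quispe (Bakr→Lot C $157, Quispe→Lot A $143) loses 22.
No other one-to-one assignment exceeds $766.

Max total: $766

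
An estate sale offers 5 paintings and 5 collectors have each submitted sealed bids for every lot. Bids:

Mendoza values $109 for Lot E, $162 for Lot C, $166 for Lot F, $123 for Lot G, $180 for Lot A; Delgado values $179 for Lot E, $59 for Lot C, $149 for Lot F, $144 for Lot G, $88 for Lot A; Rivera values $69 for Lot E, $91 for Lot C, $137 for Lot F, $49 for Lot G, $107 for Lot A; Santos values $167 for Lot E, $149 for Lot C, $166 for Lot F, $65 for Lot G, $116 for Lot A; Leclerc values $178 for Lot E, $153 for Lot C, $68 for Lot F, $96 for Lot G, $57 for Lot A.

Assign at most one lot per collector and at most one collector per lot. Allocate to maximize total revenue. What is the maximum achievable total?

Maximum total: $788

Optimal: Mendoza→Lot A ($180), Delgado→Lot G ($144), Rivera→Lot F ($137), Santos→Lot C ($149), Leclerc→Lot E ($178) — total 180+144+137+149+178 = $788.
Row-greedy (each collector in turn takes its best remaining lot) gives $741, worse by 47.
Every other assignment is strictly worse.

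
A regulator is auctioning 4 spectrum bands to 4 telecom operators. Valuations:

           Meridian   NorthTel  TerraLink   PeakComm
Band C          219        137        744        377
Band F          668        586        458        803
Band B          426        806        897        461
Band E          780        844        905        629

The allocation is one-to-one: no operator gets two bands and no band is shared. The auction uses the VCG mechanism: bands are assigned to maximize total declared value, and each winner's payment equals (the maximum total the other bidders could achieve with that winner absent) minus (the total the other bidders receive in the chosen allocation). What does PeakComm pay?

Efficient allocation: Meridian→Band E ($780M), NorthTel→Band B ($806M), TerraLink→Band C ($744M), PeakComm→Band F ($803M); total welfare W = $3133M.
PeakComm receives Band F at value $803M, so the others get W − 803 = $2330M.
Without PeakComm: best allocation of the remaining 3 bidders over all 4 bands is Meridian→Band F ($668M), NorthTel→Band E ($844M), TerraLink→Band B ($897M), total $2409M.
VCG payment = (others' best without PeakComm) − (others' welfare with PeakComm) = 2409 − 2330 = $79M.

PeakComm pays $79M.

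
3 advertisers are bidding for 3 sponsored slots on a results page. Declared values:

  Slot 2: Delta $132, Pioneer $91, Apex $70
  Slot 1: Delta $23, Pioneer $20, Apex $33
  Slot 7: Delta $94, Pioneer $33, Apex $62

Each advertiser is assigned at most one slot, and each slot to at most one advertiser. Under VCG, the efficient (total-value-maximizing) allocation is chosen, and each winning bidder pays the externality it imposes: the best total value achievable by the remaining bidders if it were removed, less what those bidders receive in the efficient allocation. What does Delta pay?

Delta pays $29.

Efficient allocation: Delta→Slot 7 ($94), Pioneer→Slot 2 ($91), Apex→Slot 1 ($33); total welfare W = $218.
Delta receives Slot 7 at value $94, so the others get W − 94 = $124.
Without Delta: best allocation of the remaining 2 bidders over all 3 slots is Pioneer→Slot 2 ($91), Apex→Slot 7 ($62), total $153.
VCG payment = (others' best without Delta) − (others' welfare with Delta) = 153 − 124 = $29.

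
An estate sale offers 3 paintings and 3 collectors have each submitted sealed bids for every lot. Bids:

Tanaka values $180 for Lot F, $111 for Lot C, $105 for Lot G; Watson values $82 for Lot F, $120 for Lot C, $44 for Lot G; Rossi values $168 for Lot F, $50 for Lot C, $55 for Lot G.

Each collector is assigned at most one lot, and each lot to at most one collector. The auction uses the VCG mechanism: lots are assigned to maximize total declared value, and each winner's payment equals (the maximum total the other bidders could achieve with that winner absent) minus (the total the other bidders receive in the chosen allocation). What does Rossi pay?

Rossi pays $75.

Efficient allocation: Tanaka→Lot G ($105), Watson→Lot C ($120), Rossi→Lot F ($168); total welfare W = $393.
Rossi receives Lot F at value $168, so the others get W − 168 = $225.
Without Rossi: best allocation of the remaining 2 bidders over all 3 lots is Tanaka→Lot F ($180), Watson→Lot C ($120), total $300.
VCG payment = (others' best without Rossi) − (others' welfare with Rossi) = 300 − 225 = $75.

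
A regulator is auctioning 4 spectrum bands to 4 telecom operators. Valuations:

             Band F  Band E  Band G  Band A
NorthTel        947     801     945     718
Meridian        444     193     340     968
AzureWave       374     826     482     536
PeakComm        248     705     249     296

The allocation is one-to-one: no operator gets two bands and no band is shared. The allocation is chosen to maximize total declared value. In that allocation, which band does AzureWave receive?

AzureWave receives Band G.

Treat this as an assignment problem: match each operator to one band.
Optimal: NorthTel→Band F ($947M), Meridian→Band A ($968M), AzureWave→Band G ($482M), PeakComm→Band E ($705M) — total 947+968+482+705 = $3102M.
Row-greedy (each operator in turn takes its best remaining band) gives $2990M, worse by 112.
Swapping Meridian↔AzureWave (Meridian→Band G $340M, AzureWave→Band A $536M) loses 574.
AzureWave's own top band is Band E ($826M), but forcing AzureWave→Band E and reassigning the rest optimally gives only $2990M — worse by 112.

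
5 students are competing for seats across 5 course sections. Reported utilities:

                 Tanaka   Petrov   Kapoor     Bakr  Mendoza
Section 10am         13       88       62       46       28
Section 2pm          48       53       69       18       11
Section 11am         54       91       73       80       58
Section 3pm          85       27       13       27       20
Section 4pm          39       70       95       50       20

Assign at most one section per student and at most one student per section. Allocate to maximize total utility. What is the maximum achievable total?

Max total: 359 points

Optimal: Tanaka→Section 3pm (85 points), Petrov→Section 10am (88 points), Kapoor→Section 4pm (95 points), Bakr→Section 11am (80 points), Mendoza→Section 2pm (11 points) — total 85+88+95+80+11 = 359 points.
Column-greedy (each section in turn goes to its best remaining student) gives 342 points, worse by 17.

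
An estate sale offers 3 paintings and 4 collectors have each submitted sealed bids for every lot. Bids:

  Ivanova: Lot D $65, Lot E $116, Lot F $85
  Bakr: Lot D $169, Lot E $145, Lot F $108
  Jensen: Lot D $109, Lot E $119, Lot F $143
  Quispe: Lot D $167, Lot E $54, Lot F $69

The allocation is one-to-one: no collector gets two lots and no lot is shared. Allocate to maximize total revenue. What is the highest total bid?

This is the linear assignment problem.
Optimal: Quispe→Lot D ($167), Bakr→Lot E ($145), Jensen→Lot F ($143) — total 167+145+143 = $455.
Row-greedy (each collector in turn takes its best remaining lot) gives $428, worse by 27.

Max total: $455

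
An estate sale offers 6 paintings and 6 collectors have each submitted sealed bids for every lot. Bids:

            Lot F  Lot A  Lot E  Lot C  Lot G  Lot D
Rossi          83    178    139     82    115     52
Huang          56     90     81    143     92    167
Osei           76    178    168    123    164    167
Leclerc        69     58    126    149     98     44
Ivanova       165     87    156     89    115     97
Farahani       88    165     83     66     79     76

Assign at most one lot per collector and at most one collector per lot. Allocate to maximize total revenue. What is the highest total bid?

Max total: $949

Optimal: Rossi→Lot E ($139), Huang→Lot D ($167), Osei→Lot G ($164), Leclerc→Lot C ($149), Ivanova→Lot F ($165), Farahani→Lot A ($165) — total 139+167+164+149+165+165 = $949.
Max-entry greedy (repeatedly take the single best remaining cell) gives $906, worse by 43.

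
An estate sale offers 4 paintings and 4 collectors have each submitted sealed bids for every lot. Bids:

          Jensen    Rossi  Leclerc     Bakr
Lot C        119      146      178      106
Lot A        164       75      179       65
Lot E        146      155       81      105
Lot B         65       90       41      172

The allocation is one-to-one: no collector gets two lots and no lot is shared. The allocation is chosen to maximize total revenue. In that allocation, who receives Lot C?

This is a one-to-one assignment (maximum-weight bipartite matching).
Optimal: Jensen→Lot A ($164), Rossi→Lot E ($155), Leclerc→Lot C ($178), Bakr→Lot B ($172) — total 164+155+178+172 = $669.
Swapping Rossi↔Bakr (Rossi→Lot B $90, Bakr→Lot E $105) loses 132.
Every other assignment is strictly worse.
Leclerc's own top lot is Lot A ($179), but forcing Leclerc→Lot A and reassigning the rest optimally gives only $643 — worse by 26.

Leclerc receives Lot C.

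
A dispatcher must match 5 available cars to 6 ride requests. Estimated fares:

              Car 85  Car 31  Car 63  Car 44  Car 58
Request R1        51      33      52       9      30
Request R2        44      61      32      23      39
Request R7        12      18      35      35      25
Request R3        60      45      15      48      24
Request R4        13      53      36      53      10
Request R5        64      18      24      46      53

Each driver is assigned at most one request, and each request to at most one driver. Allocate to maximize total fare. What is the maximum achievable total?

This is a one-to-one assignment (maximum-weight bipartite matching).
Optimal: Car 85→Request R3 ($60), Car 31→Request R2 ($61), Car 63→Request R1 ($52), Car 44→Request R4 ($53), Car 58→Request R5 ($53) — total 60+61+52+53+53 = $279.
Column-greedy (each request in turn goes to its best remaining driver) gives $218, worse by 61.
Swapping Car 58↔Car 31 (Car 58→Request R2 $39, Car 31→Request R5 $18) loses 57.

Maximum total: $279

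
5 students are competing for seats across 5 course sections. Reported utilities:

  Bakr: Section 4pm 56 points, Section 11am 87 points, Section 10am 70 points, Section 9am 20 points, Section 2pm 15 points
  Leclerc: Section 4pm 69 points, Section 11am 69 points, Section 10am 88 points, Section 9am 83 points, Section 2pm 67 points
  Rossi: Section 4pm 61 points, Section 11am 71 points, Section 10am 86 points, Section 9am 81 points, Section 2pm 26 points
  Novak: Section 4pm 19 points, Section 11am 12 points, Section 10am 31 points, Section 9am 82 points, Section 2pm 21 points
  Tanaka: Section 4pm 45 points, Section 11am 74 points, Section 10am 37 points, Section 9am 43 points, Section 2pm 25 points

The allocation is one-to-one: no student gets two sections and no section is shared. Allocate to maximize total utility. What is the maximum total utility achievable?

Max total: 367 points

Optimal: Bakr→Section 11am (87 points), Leclerc→Section 2pm (67 points), Rossi→Section 10am (86 points), Novak→Section 9am (82 points), Tanaka→Section 4pm (45 points) — total 87+67+86+82+45 = 367 points.
Next-best assignment: Bakr→Section 4pm, Leclerc→Section 2pm, Rossi→Section 10am, Novak→Section 9am, Tanaka→Section 11am = 365 points.
Checked against all permutations: 367 points is optimal.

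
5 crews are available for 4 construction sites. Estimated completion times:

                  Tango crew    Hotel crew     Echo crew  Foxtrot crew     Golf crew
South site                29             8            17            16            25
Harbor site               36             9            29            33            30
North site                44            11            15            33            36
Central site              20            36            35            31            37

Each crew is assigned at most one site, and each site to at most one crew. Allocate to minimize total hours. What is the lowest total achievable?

Optimal: Foxtrot crew→South site (16 hours), Hotel crew→Harbor site (9 hours), Echo crew→North site (15 hours), Tango crew→Central site (20 hours) — total 16+9+15+20 = 60 hours.
Row-greedy (each crew in turn takes its cheapest remaining site) gives 76 hours, worse by 16.

Minimum total: 60 hours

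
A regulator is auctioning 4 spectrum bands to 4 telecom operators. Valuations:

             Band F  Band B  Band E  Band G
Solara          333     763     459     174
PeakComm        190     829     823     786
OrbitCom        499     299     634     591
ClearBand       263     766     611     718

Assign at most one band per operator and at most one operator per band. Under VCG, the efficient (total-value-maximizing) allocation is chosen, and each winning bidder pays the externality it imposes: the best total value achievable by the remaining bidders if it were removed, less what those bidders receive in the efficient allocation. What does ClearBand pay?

Efficient allocation: Solara→Band B ($763M), PeakComm→Band E ($823M), OrbitCom→Band F ($499M), ClearBand→Band G ($718M); total welfare W = $2803M.
ClearBand receives Band G at value $718M, so the others get W − 718 = $2085M.
Without ClearBand: best allocation of the remaining 3 bidders over all 4 bands is Solara→Band B ($763M), PeakComm→Band G ($786M), OrbitCom→Band E ($634M), total $2183M.
VCG payment = (others' best without ClearBand) − (others' welfare with ClearBand) = 2183 − 2085 = $98M.

ClearBand pays $98M.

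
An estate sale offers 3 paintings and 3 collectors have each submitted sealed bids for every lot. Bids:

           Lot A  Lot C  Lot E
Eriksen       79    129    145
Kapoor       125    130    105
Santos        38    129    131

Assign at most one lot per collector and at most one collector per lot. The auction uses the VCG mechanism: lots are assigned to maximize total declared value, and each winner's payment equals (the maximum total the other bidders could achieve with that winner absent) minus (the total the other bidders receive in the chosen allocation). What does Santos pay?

Santos pays $5.

Efficient allocation: Eriksen→Lot E ($145), Kapoor→Lot A ($125), Santos→Lot C ($129); total welfare W = $399.
Santos receives Lot C at value $129, so the others get W − 129 = $270.
Without Santos: best allocation of the remaining 2 bidders over all 3 lots is Eriksen→Lot E ($145), Kapoor→Lot C ($130), total $275.
VCG payment = (others' best without Santos) − (others' welfare with Santos) = 275 − 270 = $5.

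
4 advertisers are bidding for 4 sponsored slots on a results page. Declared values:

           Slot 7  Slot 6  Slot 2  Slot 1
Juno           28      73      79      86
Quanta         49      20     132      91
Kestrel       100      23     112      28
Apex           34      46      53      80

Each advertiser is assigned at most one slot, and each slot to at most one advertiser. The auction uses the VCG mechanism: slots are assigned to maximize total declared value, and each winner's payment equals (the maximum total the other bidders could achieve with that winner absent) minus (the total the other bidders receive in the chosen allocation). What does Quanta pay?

Efficient allocation: Juno→Slot 6 ($73), Quanta→Slot 2 ($132), Kestrel→Slot 7 ($100), Apex→Slot 1 ($80); total welfare W = $385.
Quanta receives Slot 2 at value $132, so the others get W − 132 = $253.
Without Quanta: best allocation of the remaining 3 bidders over all 4 slots is Juno→Slot 6 ($73), Kestrel→Slot 2 ($112), Apex→Slot 1 ($80), total $265.
VCG payment = (others' best without Quanta) − (others' welfare with Quanta) = 265 − 253 = $12.

Quanta pays $12.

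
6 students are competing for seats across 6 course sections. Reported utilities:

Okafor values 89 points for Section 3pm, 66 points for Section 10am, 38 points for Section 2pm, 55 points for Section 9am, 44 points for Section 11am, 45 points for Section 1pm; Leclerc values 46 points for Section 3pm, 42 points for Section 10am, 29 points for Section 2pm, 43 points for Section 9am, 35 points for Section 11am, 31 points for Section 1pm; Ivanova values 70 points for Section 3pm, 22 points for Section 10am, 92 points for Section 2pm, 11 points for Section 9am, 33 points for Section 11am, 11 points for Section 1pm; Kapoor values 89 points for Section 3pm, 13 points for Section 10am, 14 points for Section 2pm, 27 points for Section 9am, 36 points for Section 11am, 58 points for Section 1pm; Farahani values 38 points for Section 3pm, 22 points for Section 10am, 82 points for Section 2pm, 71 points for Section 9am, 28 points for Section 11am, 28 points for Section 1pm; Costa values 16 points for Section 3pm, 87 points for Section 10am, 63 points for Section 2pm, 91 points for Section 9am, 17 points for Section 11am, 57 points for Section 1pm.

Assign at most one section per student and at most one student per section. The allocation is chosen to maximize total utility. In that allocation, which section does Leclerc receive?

Optimal: Okafor→Section 3pm (89 points), Leclerc→Section 11am (35 points), Ivanova→Section 2pm (92 points), Kapoor→Section 1pm (58 points), Farahani→Section 9am (71 points), Costa→Section 10am (87 points) — total 89+35+92+58+71+87 = 432 points.
Next-best assignment: Okafor→Section 1pm, Leclerc→Section 11am, Ivanova→Section 2pm, Kapoor→Section 3pm, Farahani→Section 9am, Costa→Section 10am = 419 points.
Leclerc's own top section is Section 3pm (46 points), but forcing Leclerc→Section 3pm and reassigning the rest optimally gives only 398 points — worse by 34.

Leclerc receives Section 11am.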